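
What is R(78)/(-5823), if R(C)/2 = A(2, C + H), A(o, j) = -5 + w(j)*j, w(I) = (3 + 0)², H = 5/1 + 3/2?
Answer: -1511/5823 ≈ -0.25949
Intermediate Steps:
H = 13/2 (H = 5*1 + 3*(½) = 5 + 3/2 = 13/2 ≈ 6.5000)
w(I) = 9 (w(I) = 3² = 9)
A(o, j) = -5 + 9*j
R(C) = 107 + 18*C (R(C) = 2*(-5 + 9*(C + 13/2)) = 2*(-5 + 9*(13/2 + C)) = 2*(-5 + (117/2 + 9*C)) = 2*(107/2 + 9*C) = 107 + 18*C)
R(78)/(-5823) = (107 + 18*78)/(-5823) = (107 + 1404)*(-1/5823) = 1511*(-1/5823) = -1511/5823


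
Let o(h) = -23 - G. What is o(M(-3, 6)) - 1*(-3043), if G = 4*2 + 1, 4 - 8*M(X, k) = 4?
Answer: 3011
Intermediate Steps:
M(X, k) = 0 (M(X, k) = ½ - ⅛*4 = ½ - ½ = 0)
G = 9 (G = 8 + 1 = 9)
o(h) = -32 (o(h) = -23 - 1*9 = -23 - 9 = -32)
o(M(-3, 6)) - 1*(-3043) = -32 - 1*(-3043) = -32 + 3043 = 3011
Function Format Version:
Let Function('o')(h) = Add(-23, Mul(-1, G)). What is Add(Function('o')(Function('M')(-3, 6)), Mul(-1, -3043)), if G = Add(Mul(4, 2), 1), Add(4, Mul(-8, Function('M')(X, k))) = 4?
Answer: 3011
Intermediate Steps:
Function('M')(X, k) = 0 (Function('M')(X, k) = Add(Rational(1, 2), Mul(Rational(-1, 8), 4)) = Add(Rational(1, 2), Rational(-1, 2)) = 0)
G = 9 (G = Add(8, 1) = 9)
Function('o')(h) = -32 (Function('o')(h) = Add(-23, Mul(-1, 9)) = Add(-23, -9) = -32)
Add(Function('o')(Function('M')(-3, 6)), Mul(-1, -3043)) = Add(-32, Mul(-1, -3043)) = Add(-32, 3043) = 3011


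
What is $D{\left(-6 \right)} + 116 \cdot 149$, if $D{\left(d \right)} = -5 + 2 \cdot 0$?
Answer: $17279$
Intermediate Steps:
$D{\left(d \right)} = -5$ ($D{\left(d \right)} = -5 + 0 = -5$)
$D{\left(-6 \right)} + 116 \cdot 149 = -5 + 116 \cdot 149 = -5 + 17284 = 17279$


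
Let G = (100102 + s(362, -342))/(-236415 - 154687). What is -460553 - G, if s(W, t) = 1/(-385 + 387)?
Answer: -360246198607/782204 ≈ -4.6055e+5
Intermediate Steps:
s(W, t) = 1/2
G = -200205/782204 (G = (100102 + 1/2)/(-236415 - 154687) = (200205/2)/(-391102) = (200205/2)*(-1/391102) = -200205/782204 ≈ -0.25595)
-460553 - G = -460553 - 1*(-200205/782204) = -460553 + 200205/782204 = -360246198607/782204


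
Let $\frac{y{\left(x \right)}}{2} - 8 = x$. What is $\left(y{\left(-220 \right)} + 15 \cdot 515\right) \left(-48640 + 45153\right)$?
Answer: $-25458587$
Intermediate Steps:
$y{\left(x \right)} = 16 + 2 x$
$\left(y{\left(-220 \right)} + 15 \cdot 515\right) \left(-48640 + 45153\right) = \left(\left(16 + 2 \left(-220\right)\right) + 15 \cdot 515\right) \left(-48640 + 45153\right) = \left(\left(16 - 440\right) + 7725\right) \left(-3487\right) = \left(-424 + 7725\right) \left(-3487\right) = 7301 \left(-3487\right) = -25458587$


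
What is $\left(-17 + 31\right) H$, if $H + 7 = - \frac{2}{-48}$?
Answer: $- \frac{1169}{12} \approx -97.417$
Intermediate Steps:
$H = - \frac{167}{24}$ ($H = -7 - \frac{2}{-48} = -7 - - \frac{1}{24} = -7 + \frac{1}{24} = - \frac{167}{24} \approx -6.9583$)
$\left(-17 + 31\right) H = \left(-17 + 31\right) \left(- \frac{167}{24}\right) = 14 \left(- \frac{167}{24}\right) = - \frac{1169}{12}$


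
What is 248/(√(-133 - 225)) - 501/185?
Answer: -501/185 - 124*I*√358/179 ≈ -2.7081 - 13.107*I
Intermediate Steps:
248/(√(-133 - 225)) - 501/185 = 248/(√(-358)) - 501*1/185 = 248/((I*√358)) - 501/185 = 248*(-I*√358/358) - 501/185 = -124*I*√358/179 - 501/185 = -501/185 - 124*I*√358/179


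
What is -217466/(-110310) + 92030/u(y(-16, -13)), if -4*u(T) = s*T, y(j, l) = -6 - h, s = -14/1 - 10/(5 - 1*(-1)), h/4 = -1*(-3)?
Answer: -3378832649/2592285 ≈ -1303.4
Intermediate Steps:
h = 12 (h = 4*(-1*(-3)) = 4*3 = 12)
s = -47/3 (s = -14*1 - 10/(5 + 1) = -14 - 10/6 = -14 - 10*⅙ = -14 - 5/3 = -47/3 ≈ -15.667)
y(j, l) = -18 (y(j, l) = -6 - 1*12 = -6 - 12 = -18)
u(T) = 47*T/12 (u(T) = -(-47)*T/12 = 47*T/12)
-217466/(-110310) + 92030/u(y(-16, -13)) = -217466/(-110310) + 92030/(((47/12)*(-18))) = -217466*(-1/110310) + 92030/(-141/2) = 108733/55155 + 92030*(-2/141) = 108733/55155 - 184060/141 = -3378832649/2592285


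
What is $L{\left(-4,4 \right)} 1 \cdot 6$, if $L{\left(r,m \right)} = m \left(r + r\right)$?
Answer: $-192$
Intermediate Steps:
$L{\left(r,m \right)} = 2 m r$ ($L{\left(r,m \right)} = m 2 r = 2 m r$)
$L{\left(-4,4 \right)} 1 \cdot 6 = 2 \cdot 4 \left(-4\right) 1 \cdot 6 = \left(-32\right) 1 \cdot 6 = \left(-32\right) 6 = -192$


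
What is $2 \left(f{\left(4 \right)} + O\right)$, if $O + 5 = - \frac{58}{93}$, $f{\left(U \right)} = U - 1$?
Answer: $- \frac{488}{93} \approx -5.2473$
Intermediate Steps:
$f{\left(U \right)} = -1 + U$ ($f{\left(U \right)} = U - 1 = -1 + U$)
$O = - \frac{523}{93}$ ($O = -5 - \frac{58}{93} = - \frac{523}{93} \approx -5.6237$)
$2 \left(f{\left(4 \right)} + O\right) = 2 \left(\left(-1 + 4\right) - \frac{523}{93}\right) = 2 \left(3 - \frac{523}{93}\right) = 2 \left(- \frac{244}{93}\right) = - \frac{488}{93}$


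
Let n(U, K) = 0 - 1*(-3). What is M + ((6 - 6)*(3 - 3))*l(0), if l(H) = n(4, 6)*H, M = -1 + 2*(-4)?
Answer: -9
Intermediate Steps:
n(U, K) = 3 (n(U, K) = 0 + 3 = 3)
M = -9 (M = -1 - 8 = -9)
l(H) = 3*H
M + ((6 - 6)*(3 - 3))*l(0) = -9 + ((6 - 6)*(3 - 3))*(3*0) = -9 + (0*0)*0 = -9 + 0*0 = -9 + 0 = -9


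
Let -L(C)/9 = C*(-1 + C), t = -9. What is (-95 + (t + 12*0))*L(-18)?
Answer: 320112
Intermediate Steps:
L(C) = -9*C*(-1 + C)
(-95 + (t + 12*0))*L(-18) = (-95 + (-9 + 12*0))*(9*(-18)*(1 - 1*(-18))) = (-95 + (-9 + 0))*(9*(-18)*(1 + 18)) = (-95 - 9)*(9*(-18)*19) = -104*(-3078) = 320112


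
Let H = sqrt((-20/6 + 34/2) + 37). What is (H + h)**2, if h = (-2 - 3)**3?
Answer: 47027/3 - 500*sqrt(114)/3 ≈ 13896.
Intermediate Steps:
h = -125 (h = (-5)**3 = -125)
H = 2*sqrt(114)/3 (H = sqrt((-20*1/6 + 34*(1/2)) + 37) = sqrt((-10/3 + 17) + 37) = sqrt(41/3 + 37) = sqrt(152/3) = 2*sqrt(114)/3 ≈ 7.1180)
(H + h)**2 = (2*sqrt(114)/3 - 125)**2 = (-125 + 2*sqrt(114)/3)**2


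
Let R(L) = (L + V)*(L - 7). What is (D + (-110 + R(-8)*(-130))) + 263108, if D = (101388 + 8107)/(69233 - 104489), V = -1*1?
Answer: 8653405193/35256 ≈ 2.4545e+5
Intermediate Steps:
V = -1
D = -109495/35256 (D = 109495/(-35256) = 109495*(-1/35256) = -109495/35256 ≈ -3.1057)
R(L) = (-1 + L)*(-7 + L) (R(L) = (L - 1)*(L - 7) = (-1 + L)*(-7 + L))
(D + (-110 + R(-8)*(-130))) + 263108 = (-109495/35256 + (-110 + (7 + (-8)² - 8*(-8))*(-130))) + 263108 = (-109495/35256 + (-110 + (7 + 64 + 64)*(-130))) + 263108 = (-109495/35256 + (-110 + 135*(-130))) + 263108 = (-109495/35256 + (-110 - 17550)) + 263108 = (-109495/35256 - 17660) + 263108 = -622730455/35256 + 263108 = 8653405193/35256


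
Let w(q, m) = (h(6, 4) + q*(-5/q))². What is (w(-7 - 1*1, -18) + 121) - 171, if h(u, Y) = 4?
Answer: -49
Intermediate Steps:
w(q, m) = 1 (w(q, m) = (4 + q*(-5/q))² = (4 - 5)² = (-1)² = 1)
(w(-7 - 1*1, -18) + 121) - 171 = (1 + 121) - 171 = 122 - 171 = -49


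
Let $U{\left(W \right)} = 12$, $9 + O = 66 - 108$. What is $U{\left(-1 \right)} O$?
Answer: $-612$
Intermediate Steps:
$O = -51$ ($O = -9 + \left(66 - 108\right) = -9 - 42 = -51$)
$U{\left(-1 \right)} O = 12 \left(-51\right) = -612$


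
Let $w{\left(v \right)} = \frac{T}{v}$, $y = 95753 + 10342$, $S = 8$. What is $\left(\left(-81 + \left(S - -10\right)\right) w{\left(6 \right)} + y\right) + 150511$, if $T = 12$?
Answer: $256480$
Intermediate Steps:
$y = 106095$
$w{\left(v \right)} = \frac{12}{v}$
$\left(\left(-81 + \left(S - -10\right)\right) w{\left(6 \right)} + y\right) + 150511 = \left(\left(-81 + \left(8 - -10\right)\right) \frac{12}{6} + 106095\right) + 150511 = \left(\left(-81 + \left(8 + 10\right)\right) 12 \cdot \frac{1}{6} + 106095\right) + 150511 = \left(\left(-81 + 18\right) 2 + 106095\right) + 150511 = \left(\left(-63\right) 2 + 106095\right) + 150511 = \left(-126 + 106095\right) + 150511 = 105969 + 150511 = 256480$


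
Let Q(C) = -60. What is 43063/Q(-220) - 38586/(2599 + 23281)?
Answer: -1395982/1941 ≈ -719.21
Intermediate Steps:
43063/Q(-220) - 38586/(2599 + 23281) = 43063/(-60) - 38586/(2599 + 23281) = 43063*(-1/60) - 38586/25880 = -43063/60 - 38586*1/25880 = -43063/60 - 19293/12940 = -1395982/1941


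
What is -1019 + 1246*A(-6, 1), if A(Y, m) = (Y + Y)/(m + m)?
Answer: -8495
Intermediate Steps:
A(Y, m) = Y/m (A(Y, m) = (2*Y)/((2*m)) = (2*Y)*(1/(2*m)) = Y/m)
-1019 + 1246*A(-6, 1) = -1019 + 1246*(-6/1) = -1019 + 1246*(-6*1) = -1019 + 1246*(-6) = -1019 - 7476 = -8495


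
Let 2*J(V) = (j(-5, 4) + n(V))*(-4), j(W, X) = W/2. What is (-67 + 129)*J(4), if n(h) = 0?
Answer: 310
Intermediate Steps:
j(W, X) = W/2 (j(W, X) = W*(½) = W/2)
J(V) = 5 (J(V) = (((½)*(-5) + 0)*(-4))/2 = ((-5/2 + 0)*(-4))/2 = (-5/2*(-4))/2 = (½)*10 = 5)
(-67 + 129)*J(4) = (-67 + 129)*5 = 62*5 = 310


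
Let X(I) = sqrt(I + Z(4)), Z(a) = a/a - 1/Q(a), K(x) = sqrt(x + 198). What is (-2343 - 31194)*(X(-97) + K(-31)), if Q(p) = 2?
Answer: -33537*sqrt(167) - 33537*I*sqrt(386)/2 ≈ -4.3339e+5 - 3.2945e+5*I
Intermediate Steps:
K(x) = sqrt(198 + x)
Z(a) = 1/2 (Z(a) = a/a - 1/2 = 1 - 1*1/2 = 1 - 1/2 = 1/2)
X(I) = sqrt(1/2 + I) (X(I) = sqrt(I + 1/2) = sqrt(1/2 + I))
(-2343 - 31194)*(X(-97) + K(-31)) = (-2343 - 31194)*(sqrt(2 + 4*(-97))/2 + sqrt(198 - 31)) = -33537*(sqrt(2 - 388)/2 + sqrt(167)) = -33537*(sqrt(-386)/2 + sqrt(167)) = -33537*((I*sqrt(386))/2 + sqrt(167)) = -33537*(I*sqrt(386)/2 + sqrt(167)) = -33537*(sqrt(167) + I*sqrt(386)/2) = -33537*sqrt(167) - 33537*I*sqrt(386)/2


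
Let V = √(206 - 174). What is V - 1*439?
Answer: -439 + 4*√2 ≈ -433.34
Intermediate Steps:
V = 4*√2 (V = √32 = 4*√2 ≈ 5.6569)
V - 1*439 = 4*√2 - 1*439 = 4*√2 - 439 = -439 + 4*√2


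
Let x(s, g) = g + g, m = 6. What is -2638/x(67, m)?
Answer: -1319/6 ≈ -219.83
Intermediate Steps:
x(s, g) = 2*g
-2638/x(67, m) = -2638/(2*6) = -2638/12 = -2638*1/12 = -1319/6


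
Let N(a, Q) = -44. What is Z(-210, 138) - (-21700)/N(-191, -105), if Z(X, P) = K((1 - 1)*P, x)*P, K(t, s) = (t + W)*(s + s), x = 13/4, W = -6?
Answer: -64627/11 ≈ -5875.2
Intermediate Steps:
x = 13/4 (x = 13*(1/4) = 13/4 ≈ 3.2500)
K(t, s) = 2*s*(-6 + t) (K(t, s) = (t - 6)*(s + s) = (-6 + t)*(2*s) = 2*s*(-6 + t))
Z(X, P) = -39*P (Z(X, P) = (2*(13/4)*(-6 + (1 - 1)*P))*P = (2*(13/4)*(-6 + 0*P))*P = (2*(13/4)*(-6 + 0))*P = (2*(13/4)*(-6))*P = -39*P)
Z(-210, 138) - (-21700)/N(-191, -105) = -39*138 - (-21700)/(-44) = -5382 - (-21700)*(-1)/44 = -5382 - 1*5425/11 = -5382 - 5425/11 = -64627/11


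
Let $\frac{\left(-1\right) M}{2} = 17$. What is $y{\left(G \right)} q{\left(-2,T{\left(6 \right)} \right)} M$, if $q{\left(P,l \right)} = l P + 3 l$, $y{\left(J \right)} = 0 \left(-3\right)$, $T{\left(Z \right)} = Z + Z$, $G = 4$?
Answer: $0$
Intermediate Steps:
$T{\left(Z \right)} = 2 Z$
$y{\left(J \right)} = 0$
$M = -34$ ($M = \left(-2\right) 17 = -34$)
$q{\left(P,l \right)} = 3 l + P l$ ($q{\left(P,l \right)} = P l + 3 l = 3 l + P l$)
$y{\left(G \right)} q{\left(-2,T{\left(6 \right)} \right)} M = 0 \cdot 2 \cdot 6 \left(3 - 2\right) \left(-34\right) = 0 \cdot 12 \cdot 1 \left(-34\right) = 0 \cdot 12 \left(-34\right) = 0 \left(-34\right) = 0$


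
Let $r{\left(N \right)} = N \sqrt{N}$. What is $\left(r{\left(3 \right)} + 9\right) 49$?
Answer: $441 + 147 \sqrt{3} \approx 695.61$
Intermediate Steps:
$r{\left(N \right)} = N^{\frac{3}{2}}$
$\left(r{\left(3 \right)} + 9\right) 49 = \left(3^{\frac{3}{2}} + 9\right) 49 = \left(3 \sqrt{3} + 9\right) 49 = \left(9 + 3 \sqrt{3}\right) 49 = 441 + 147 \sqrt{3}$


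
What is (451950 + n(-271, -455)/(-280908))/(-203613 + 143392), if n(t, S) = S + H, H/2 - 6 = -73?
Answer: -126956371189/16916560668 ≈ -7.5049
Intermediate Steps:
H = -134 (H = 12 + 2*(-73) = 12 - 146 = -134)
n(t, S) = -134 + S (n(t, S) = S - 134 = -134 + S)
(451950 + n(-271, -455)/(-280908))/(-203613 + 143392) = (451950 + (-134 - 455)/(-280908))/(-203613 + 143392) = (451950 - 589*(-1/280908))/(-60221) = (451950 + 589/280908)*(-1/60221) = (126956371189/280908)*(-1/60221) = -126956371189/16916560668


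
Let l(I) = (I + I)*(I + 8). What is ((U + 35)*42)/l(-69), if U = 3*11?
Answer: 476/1403 ≈ 0.33927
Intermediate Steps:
l(I) = 2*I*(8 + I) (l(I) = (2*I)*(8 + I) = 2*I*(8 + I))
U = 33
((U + 35)*42)/l(-69) = ((33 + 35)*42)/((2*(-69)*(8 - 69))) = (68*42)/((2*(-69)*(-61))) = 2856/8418 = 2856*(1/8418) = 476/1403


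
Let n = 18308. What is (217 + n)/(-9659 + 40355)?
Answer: 6175/10232 ≈ 0.60350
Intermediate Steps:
(217 + n)/(-9659 + 40355) = (217 + 18308)/(-9659 + 40355) = 18525/30696 = 18525*(1/30696) = 6175/10232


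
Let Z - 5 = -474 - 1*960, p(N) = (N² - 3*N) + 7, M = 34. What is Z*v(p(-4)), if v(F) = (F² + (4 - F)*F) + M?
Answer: -248646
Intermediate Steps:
p(N) = 7 + N² - 3*N
v(F) = 34 + F² + F*(4 - F) (v(F) = (F² + (4 - F)*F) + 34 = (F² + F*(4 - F)) + 34 = 34 + F² + F*(4 - F))
Z = -1429 (Z = 5 + (-474 - 1*960) = 5 + (-474 - 960) = 5 - 1434 = -1429)
Z*v(p(-4)) = -1429*(34 + 4*(7 + (-4)² - 3*(-4))) = -1429*(34 + 4*(7 + 16 + 12)) = -1429*(34 + 4*35) = -1429*(34 + 140) = -1429*174 = -248646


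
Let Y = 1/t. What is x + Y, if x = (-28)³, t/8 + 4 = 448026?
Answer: -78679831551/3584176 ≈ -21952.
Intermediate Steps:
t = 3584176 (t = -32 + 8*448026 = -32 + 3584208 = 3584176)
Y = 1/3584176 ≈ 2.7900e-7
x = -21952
x + Y = -21952 + 1/3584176 = -78679831551/3584176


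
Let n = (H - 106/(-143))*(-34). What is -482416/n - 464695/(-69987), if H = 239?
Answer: 2684873031973/40789193457 ≈ 65.823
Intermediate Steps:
n = -1165622/143 (n = (239 - 106/(-143))*(-34) = (239 - 106*(-1/143))*(-34) = (239 + 106/143)*(-34) = (34283/143)*(-34) = -1165622/143 ≈ -8151.2)
-482416/n - 464695/(-69987) = -482416/(-1165622/143) - 464695/(-69987) = -482416*(-143/1165622) - 464695*(-1/69987) = 34492744/582811 + 464695/69987 = 2684873031973/40789193457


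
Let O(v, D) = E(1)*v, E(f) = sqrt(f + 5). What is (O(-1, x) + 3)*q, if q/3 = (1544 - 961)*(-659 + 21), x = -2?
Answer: -3347586 + 1115862*sqrt(6) ≈ -6.1429e+5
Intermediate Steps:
E(f) = sqrt(5 + f)
O(v, D) = v*sqrt(6) (O(v, D) = sqrt(5 + 1)*v = sqrt(6)*v = v*sqrt(6))
q = -1115862 (q = 3*((1544 - 961)*(-659 + 21)) = 3*(583*(-638)) = 3*(-371954) = -1115862)
(O(-1, x) + 3)*q = (-sqrt(6) + 3)*(-1115862) = (3 - sqrt(6))*(-1115862) = -3347586 + 1115862*sqrt(6)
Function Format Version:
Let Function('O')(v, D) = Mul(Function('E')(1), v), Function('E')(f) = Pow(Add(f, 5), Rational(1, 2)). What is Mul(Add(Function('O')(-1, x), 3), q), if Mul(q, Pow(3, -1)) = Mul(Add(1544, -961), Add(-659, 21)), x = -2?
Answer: Add(-3347586, Mul(1115862, Pow(6, Rational(1, 2)))) ≈ -6.1429e+5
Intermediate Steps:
Function('E')(f) = Pow(Add(5, f), Rational(1, 2))
Function('O')(v, D) = Mul(v, Pow(6, Rational(1, 2))) (Function('O')(v, D) = Mul(Pow(Add(5, 1), Rational(1, 2)), v) = Mul(Pow(6, Rational(1, 2)), v) = Mul(v, Pow(6, Rational(1, 2))))
q = -1115862 (q = Mul(3, Mul(Add(1544, -961), Add(-659, 21))) = Mul(3, Mul(583, -638)) = Mul(3, -371954) = -1115862)
Mul(Add(Function('O')(-1, x), 3), q) = Mul(Add(Mul(-1, Pow(6, Rational(1, 2))), 3), -1115862) = Mul(Add(3, Mul(-1, Pow(6, Rational(1, 2)))), -1115862) = Add(-3347586, Mul(1115862, Pow(6, Rational(1, 2))))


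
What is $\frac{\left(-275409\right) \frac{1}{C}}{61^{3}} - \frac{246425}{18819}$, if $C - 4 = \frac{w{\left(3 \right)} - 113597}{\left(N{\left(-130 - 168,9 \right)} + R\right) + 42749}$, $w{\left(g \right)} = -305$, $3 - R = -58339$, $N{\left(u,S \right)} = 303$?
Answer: $- \frac{205365247657732}{15193922696523} \approx -13.516$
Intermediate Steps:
$R = 58342$ ($R = 3 - -58339 = 3 + 58339 = 58342$)
$C = \frac{145837}{50697}$ ($C = 4 + \frac{-305 - 113597}{\left(303 + 58342\right) + 42749} = 4 - \frac{113902}{58645 + 42749} = 4 - \frac{113902}{101394} = 4 - \frac{56951}{50697} = \frac{145837}{50697} \approx 2.8766$)
$\frac{\left(-275409\right) \frac{1}{C}}{61^{3}} - \frac{246425}{18819} = \frac{\left(-275409\right) \frac{1}{\frac{145837}{50697}}}{61^{3}} - \frac{246425}{18819} = \frac{\left(-275409\right) \frac{50697}{145837}}{226981} - \frac{246425}{18819} = \left(- \frac{13962410073}{145837}\right) \frac{1}{226981} - \frac{246425}{18819} = - \frac{13962410073}{33102228097} - \frac{246425}{18819} = - \frac{205365247657732}{15193922696523}$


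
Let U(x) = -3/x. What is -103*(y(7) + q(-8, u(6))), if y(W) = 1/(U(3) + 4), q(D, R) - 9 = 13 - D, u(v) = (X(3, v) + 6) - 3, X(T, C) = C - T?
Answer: -9373/3 ≈ -3124.3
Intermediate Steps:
u(v) = v (u(v) = ((v - 1*3) + 6) - 3 = ((v - 3) + 6) - 3 = ((-3 + v) + 6) - 3 = (3 + v) - 3 = v)
q(D, R) = 22 - D (q(D, R) = 9 + (13 - D) = 22 - D)
y(W) = ⅓ (y(W) = 1/(-3/3 + 4) = 1/(-3*⅓ + 4) = 1/(-1 + 4) = 1/3 = ⅓)
-103*(y(7) + q(-8, u(6))) = -103*(⅓ + (22 - 1*(-8))) = -103*(⅓ + (22 + 8)) = -103*(⅓ + 30) = -103*91/3 = -9373/3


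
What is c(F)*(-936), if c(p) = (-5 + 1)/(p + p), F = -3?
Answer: -624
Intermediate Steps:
c(p) = -2/p (c(p) = -4*1/(2*p) = -2/p)
c(F)*(-936) = -2/(-3)*(-936) = -2*(-⅓)*(-936) = (⅔)*(-936) = -624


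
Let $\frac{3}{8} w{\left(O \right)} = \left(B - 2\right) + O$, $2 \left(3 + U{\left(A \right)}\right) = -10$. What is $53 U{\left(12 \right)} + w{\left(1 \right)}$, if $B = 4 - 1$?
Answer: $- \frac{1256}{3} \approx -418.67$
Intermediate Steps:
$U{\left(A \right)} = -8$ ($U{\left(A \right)} = -3 + \frac{1}{2} \left(-10\right) = -3 - 5 = -8$)
$B = 3$ ($B = 4 - 1 = 3$)
$w{\left(O \right)} = \frac{8}{3} + \frac{8 O}{3}$ ($w{\left(O \right)} = \frac{8 \left(\left(3 - 2\right) + O\right)}{3} = \frac{8 \left(1 + O\right)}{3} = \frac{8}{3} + \frac{8 O}{3}$)
$53 U{\left(12 \right)} + w{\left(1 \right)} = 53 \left(-8\right) + \left(\frac{8}{3} + \frac{8}{3} \cdot 1\right) = -424 + \left(\frac{8}{3} + \frac{8}{3}\right) = -424 + \frac{16}{3} = - \frac{1256}{3}$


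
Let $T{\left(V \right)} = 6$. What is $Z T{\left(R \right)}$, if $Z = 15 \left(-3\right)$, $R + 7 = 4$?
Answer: $-270$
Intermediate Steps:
$R = -3$ ($R = -7 + 4 = -3$)
$Z = -45$
$Z T{\left(R \right)} = \left(-45\right) 6 = -270$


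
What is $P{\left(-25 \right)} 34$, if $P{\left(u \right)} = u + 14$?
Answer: $-374$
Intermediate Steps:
$P{\left(u \right)} = 14 + u$
$P{\left(-25 \right)} 34 = \left(14 - 25\right) 34 = \left(-11\right) 34 = -374$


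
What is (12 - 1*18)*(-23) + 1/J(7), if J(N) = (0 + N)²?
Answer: 6763/49 ≈ 138.02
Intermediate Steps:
J(N) = N²
(12 - 1*18)*(-23) + 1/J(7) = (12 - 1*18)*(-23) + 1/(7²) = (12 - 18)*(-23) + 1/49 = -6*(-23) + 1/49 = 138 + 1/49 = 6763/49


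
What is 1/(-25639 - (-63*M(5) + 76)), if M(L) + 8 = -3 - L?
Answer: -1/26723 ≈ -3.7421e-5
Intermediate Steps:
M(L) = -11 - L (M(L) = -8 + (-3 - L) = -11 - L)
1/(-25639 - (-63*M(5) + 76)) = 1/(-25639 - (-63*(-11 - 1*5) + 76)) = 1/(-25639 - (-63*(-11 - 5) + 76)) = 1/(-25639 - (-63*(-16) + 76)) = 1/(-25639 - (1008 + 76)) = 1/(-25639 - 1*1084) = 1/(-25639 - 1084) = 1/(-26723) = -1/26723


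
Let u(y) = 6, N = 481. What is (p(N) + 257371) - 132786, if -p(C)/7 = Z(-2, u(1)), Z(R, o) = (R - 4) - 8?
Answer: 124683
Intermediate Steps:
Z(R, o) = -12 + R (Z(R, o) = (-4 + R) - 8 = -12 + R)
p(C) = 98 (p(C) = -7*(-12 - 2) = -7*(-14) = 98)
(p(N) + 257371) - 132786 = (98 + 257371) - 132786 = 257469 - 132786 = 124683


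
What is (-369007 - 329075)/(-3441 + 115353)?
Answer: -116347/18652 ≈ -6.2378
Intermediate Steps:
(-369007 - 329075)/(-3441 + 115353) = -698082/111912 = -698082*1/111912 = -116347/18652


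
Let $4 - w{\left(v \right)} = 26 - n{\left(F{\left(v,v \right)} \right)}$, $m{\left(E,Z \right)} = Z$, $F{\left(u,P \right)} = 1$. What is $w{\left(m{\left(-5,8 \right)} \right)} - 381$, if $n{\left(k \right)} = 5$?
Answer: $-398$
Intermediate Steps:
$w{\left(v \right)} = -17$ ($w{\left(v \right)} = 4 - \left(26 - 5\right) = 4 - 21 = -17$)
$w{\left(m{\left(-5,8 \right)} \right)} - 381 = -17 - 381 = -398$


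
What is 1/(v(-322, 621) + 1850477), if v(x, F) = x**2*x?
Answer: -1/31535771 ≈ -3.1710e-8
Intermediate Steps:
v(x, F) = x**3
1/(v(-322, 621) + 1850477) = 1/((-322)**3 + 1850477) = 1/(-33386248 + 1850477) = 1/(-31535771) = -1/31535771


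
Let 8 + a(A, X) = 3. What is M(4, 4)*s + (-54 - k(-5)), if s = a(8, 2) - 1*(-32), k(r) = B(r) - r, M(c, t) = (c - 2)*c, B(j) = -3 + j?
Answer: 165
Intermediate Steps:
a(A, X) = -5 (a(A, X) = -8 + 3 = -5)
M(c, t) = c*(-2 + c) (M(c, t) = (-2 + c)*c = c*(-2 + c))
k(r) = -3 (k(r) = (-3 + r) - r = -3)
s = 27 (s = -5 - 1*(-32) = -5 + 32 = 27)
M(4, 4)*s + (-54 - k(-5)) = (4*(-2 + 4))*27 + (-54 - 1*(-3)) = (4*2)*27 + (-54 + 3) = 8*27 - 51 = 216 - 51 = 165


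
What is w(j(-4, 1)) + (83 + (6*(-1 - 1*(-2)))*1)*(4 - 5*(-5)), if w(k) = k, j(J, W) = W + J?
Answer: 2578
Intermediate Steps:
j(J, W) = J + W
w(j(-4, 1)) + (83 + (6*(-1 - 1*(-2)))*1)*(4 - 5*(-5)) = (-4 + 1) + (83 + (6*(-1 - 1*(-2)))*1)*(4 - 5*(-5)) = -3 + (83 + (6*(-1 + 2))*1)*(4 + 25) = -3 + (83 + (6*1)*1)*29 = -3 + (83 + 6*1)*29 = -3 + (83 + 6)*29 = -3 + 89*29 = -3 + 2581 = 2578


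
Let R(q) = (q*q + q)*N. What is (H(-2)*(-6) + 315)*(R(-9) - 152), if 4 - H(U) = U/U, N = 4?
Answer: 40392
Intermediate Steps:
H(U) = 3 (H(U) = 4 - U/U = 4 - 1*1 = 4 - 1 = 3)
R(q) = 4*q + 4*q² (R(q) = (q*q + q)*4 = (q² + q)*4 = (q + q²)*4 = 4*q + 4*q²)
(H(-2)*(-6) + 315)*(R(-9) - 152) = (3*(-6) + 315)*(4*(-9)*(1 - 9) - 152) = (-18 + 315)*(4*(-9)*(-8) - 152) = 297*(288 - 152) = 297*136 = 40392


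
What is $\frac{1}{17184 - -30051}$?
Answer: $\frac{1}{47235} \approx 2.1171 \cdot 10^{-5}$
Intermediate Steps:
$\frac{1}{17184 - -30051} = \frac{1}{17184 + 30051} = \frac{1}{47235}$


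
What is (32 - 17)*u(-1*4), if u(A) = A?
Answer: -60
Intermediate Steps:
(32 - 17)*u(-1*4) = (32 - 17)*(-1*4) = 15*(-4) = -60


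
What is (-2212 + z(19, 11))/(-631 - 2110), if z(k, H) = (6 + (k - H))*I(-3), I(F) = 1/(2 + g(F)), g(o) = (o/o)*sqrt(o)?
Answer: 2208/2741 + 2*I*sqrt(3)/2741 ≈ 0.80555 + 0.0012638*I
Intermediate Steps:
g(o) = sqrt(o) (g(o) = 1*sqrt(o) = sqrt(o))
I(F) = 1/(2 + sqrt(F))
z(k, H) = (6 + k - H)/(2 + I*sqrt(3)) (z(k, H) = (6 + (k - H))/(2 + sqrt(-3)) = (6 + k - H)/(2 + I*sqrt(3)))
(-2212 + z(19, 11))/(-631 - 2110) = (-2212 + (6 + 19 - 1*11)/(2 + I*sqrt(3)))/(-631 - 2110) = (-2212 + (6 + 19 - 11)/(2 + I*sqrt(3)))/(-2741) = (-2212 + 14/(2 + I*sqrt(3)))*(-1/2741) = 2212/2741 - 14/(2741*(2 + I*sqrt(3)))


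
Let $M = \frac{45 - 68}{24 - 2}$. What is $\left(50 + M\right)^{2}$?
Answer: $\frac{1159929}{484} \approx 2396.5$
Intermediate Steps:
$M = - \frac{23}{22} \approx -1.0455$
$\left(50 + M\right)^{2} = \left(50 - \frac{23}{22}\right)^{2} = \left(\frac{1077}{22}\right)^{2} = \frac{1159929}{484}$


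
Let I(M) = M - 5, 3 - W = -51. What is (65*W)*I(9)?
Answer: 14040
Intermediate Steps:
W = 54 (W = 3 - 1*(-51) = 3 + 51 = 54)
I(M) = -5 + M
(65*W)*I(9) = (65*54)*(-5 + 9) = 3510*4 = 14040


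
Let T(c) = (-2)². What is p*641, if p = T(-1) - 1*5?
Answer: -641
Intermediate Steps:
T(c) = 4
p = -1 (p = 4 - 1*5 = 4 - 5 = -1)
p*641 = -1*641 = -641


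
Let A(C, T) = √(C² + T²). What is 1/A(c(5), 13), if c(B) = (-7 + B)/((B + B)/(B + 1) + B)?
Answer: 10*√16909/16909 ≈ 0.076903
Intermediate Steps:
c(B) = (-7 + B)/(B + 2*B/(1 + B)) (c(B) = (-7 + B)/((2*B)/(1 + B) + B) = (-7 + B)/(2*B/(1 + B) + B) = (-7 + B)/(B + 2*B/(1 + B)))
1/A(c(5), 13) = 1/(√(((-7 + 5² - 6*5)/(5*(3 + 5)))² + 13²)) = 1/(√(((⅕)*(-7 + 25 - 30)/8)² + 169)) = 1/(√(((⅕)*(⅛)*(-12))² + 169)) = 1/(√((-3/10)² + 169)) = 1/(√(9/100 + 169)) = 1/(√(16909/100)) = 1/(√16909/10) = 10*√16909/16909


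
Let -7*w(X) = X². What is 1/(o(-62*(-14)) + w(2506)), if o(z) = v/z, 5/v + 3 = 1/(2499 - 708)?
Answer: -4662896/4183307829563 ≈ -1.1146e-6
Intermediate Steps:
w(X) = -X²/7
v = -8955/5372 (v = 5/(-3 + 1/(2499 - 708)) = 5/(-3 + 1/1791) = 5/(-5372/1791) = 5*(-1791/5372) = -8955/5372 ≈ -1.6670)
o(z) = -8955/(5372*z)
1/(o(-62*(-14)) + w(2506)) = 1/(-8955/(5372*((-62*(-14)))) - ⅐*2506²) = 1/(-8955/5372/868 - ⅐*6280036) = 1/(-8955/5372*1/868 - 897148) = 1/(-8955/4662896 - 897148) = 1/(-4183307829563/4662896) = -4662896/4183307829563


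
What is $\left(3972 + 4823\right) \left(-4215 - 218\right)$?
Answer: $-38988235$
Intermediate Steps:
$\left(3972 + 4823\right) \left(-4215 - 218\right) = 8795 \left(-4433\right) = -38988235$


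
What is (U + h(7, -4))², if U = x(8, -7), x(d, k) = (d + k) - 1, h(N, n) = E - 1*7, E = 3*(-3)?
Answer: 256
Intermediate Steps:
E = -9
h(N, n) = -16 (h(N, n) = -9 - 1*7 = -9 - 7 = -16)
x(d, k) = -1 + d + k
U = 0 (U = -1 + 8 - 7 = 0)
(U + h(7, -4))² = (0 - 16)² = (-16)² = 256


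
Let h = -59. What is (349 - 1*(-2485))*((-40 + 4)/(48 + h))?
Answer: 102024/11 ≈ 9274.9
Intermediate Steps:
(349 - 1*(-2485))*((-40 + 4)/(48 + h)) = (349 - 1*(-2485))*((-40 + 4)/(48 - 59)) = (349 + 2485)*(-36/(-11)) = 2834*(-36*(-1/11)) = 2834*(36/11) = 102024/11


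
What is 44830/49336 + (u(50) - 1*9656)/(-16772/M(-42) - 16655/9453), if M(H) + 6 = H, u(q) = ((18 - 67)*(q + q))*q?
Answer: -79078271471617/108091253788 ≈ -731.59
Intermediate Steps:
u(q) = -98*q² (u(q) = (-98*q)*q = -98*q²)
M(H) = -6 + H
44830/49336 + (u(50) - 1*9656)/(-16772/M(-42) - 16655/9453) = 44830/49336 + (-98*50² - 1*9656)/(-16772/(-6 - 42) - 16655/9453) = 44830*(1/49336) + (-98*2500 - 9656)/(-16772/(-48) - 16655*1/9453) = 22415/24668 + (-245000 - 9656)/(-16772*(-1/48) - 16655/9453) = 22415/24668 - 254656/(4193/12 - 16655/9453) = 22415/24668 - 254656/4381841/12604 = 22415/24668 - 254656*12604/4381841 = 22415/24668 - 3209684224/4381841 = -79078271471617/108091253788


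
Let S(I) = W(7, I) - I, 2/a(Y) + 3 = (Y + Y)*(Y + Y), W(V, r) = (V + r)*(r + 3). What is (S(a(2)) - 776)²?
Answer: 16219805449/28561 ≈ 5.6790e+5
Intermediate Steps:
W(V, r) = (3 + r)*(V + r) (W(V, r) = (V + r)*(3 + r) = (3 + r)*(V + r))
a(Y) = 2/(-3 + 4*Y²) (a(Y) = 2/(-3 + (Y + Y)*(Y + Y)) = 2/(-3 + (2*Y)*(2*Y)) = 2/(-3 + 4*Y²))
S(I) = 21 + I² + 9*I (S(I) = (I² + 3*7 + 3*I + 7*I) - I = (I² + 21 + 3*I + 7*I) - I = (21 + I² + 10*I) - I = 21 + I² + 9*I)
(S(a(2)) - 776)² = ((21 + (2/(-3 + 4*2²))² + 9*(2/(-3 + 4*2²))) - 776)² = ((21 + (2/(-3 + 4*4))² + 9*(2/(-3 + 4*4))) - 776)² = ((21 + (2/(-3 + 16))² + 9*(2/(-3 + 16))) - 776)² = ((21 + (2/13)² + 9*(2/13)) - 776)² = ((21 + 4/169 + 18/13) - 776)² = (3787/169 - 776)² = (-127357/169)² = 16219805449/28561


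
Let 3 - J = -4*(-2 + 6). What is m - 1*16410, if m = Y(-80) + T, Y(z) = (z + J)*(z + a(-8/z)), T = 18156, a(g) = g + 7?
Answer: 61929/10 ≈ 6192.9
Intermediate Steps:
J = 19 (J = 3 - (-4)*(-2 + 6) = 3 - (-4)*4 = 3 - 1*(-16) = 3 + 16 = 19)
a(g) = 7 + g
Y(z) = (19 + z)*(7 + z - 8/z) (Y(z) = (z + 19)*(z + (7 - 8/z)) = (19 + z)*(7 + z - 8/z))
m = 226029/10 (m = (125 + (-80)**2 - 152/(-80) + 26*(-80)) + 18156 = (125 + 6400 - 152*(-1/80) - 2080) + 18156 = (125 + 6400 + 19/10 - 2080) + 18156 = 44469/10 + 18156 = 226029/10 ≈ 22603.)
m - 1*16410 = 226029/10 - 1*16410 = 226029/10 - 16410 = 61929/10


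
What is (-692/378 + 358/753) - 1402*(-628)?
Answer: 41767887892/47439 ≈ 8.8046e+5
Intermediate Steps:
(-692/378 + 358/753) - 1402*(-628) = (-692*1/378 + 358*(1/753)) + 880456 = (-346/189 + 358/753) + 880456 = -64292/47439 + 880456 = 41767887892/47439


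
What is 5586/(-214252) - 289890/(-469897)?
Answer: 29742333819/50338186022 ≈ 0.59085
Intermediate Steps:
5586/(-214252) - 289890/(-469897) = 5586*(-1/214252) - 289890*(-1/469897) = -2793/107126 + 289890/469897 = 29742333819/50338186022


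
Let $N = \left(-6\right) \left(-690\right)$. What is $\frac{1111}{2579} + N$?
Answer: $\frac{10678171}{2579} \approx 4140.4$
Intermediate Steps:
$N = 4140$
$\frac{1111}{2579} + N = \frac{1111}{2579} + 4140 = \frac{10678171}{2579}$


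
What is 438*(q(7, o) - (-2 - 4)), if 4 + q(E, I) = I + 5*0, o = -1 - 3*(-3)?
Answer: 4380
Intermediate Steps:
o = 8 (o = -1 + 9 = 8)
q(E, I) = -4 + I (q(E, I) = -4 + (I + 5*0) = -4 + (I + 0) = -4 + I)
438*(q(7, o) - (-2 - 4)) = 438*((-4 + 8) - (-2 - 4)) = 438*(4 - 1*(-6)) = 438*(4 + 6) = 438*10 = 4380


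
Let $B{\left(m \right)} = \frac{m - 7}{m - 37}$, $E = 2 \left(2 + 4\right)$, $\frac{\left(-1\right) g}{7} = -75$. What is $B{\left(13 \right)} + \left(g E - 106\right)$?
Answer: $\frac{24775}{4} \approx 6193.8$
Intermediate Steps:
$g = 525$ ($g = \left(-7\right) \left(-75\right) = 525$)
$E = 12$ ($E = 2 \cdot 6 = 12$)
$B{\left(m \right)} = \frac{-7 + m}{-37 + m}$
$B{\left(13 \right)} + \left(g E - 106\right) = \frac{-7 + 13}{-37 + 13} + \left(525 \cdot 12 - 106\right) = \frac{1}{-24} \cdot 6 + \left(6300 - 106\right) = \left(- \frac{1}{24}\right) 6 + 6194 = - \frac{1}{4} + 6194 = \frac{24775}{4}$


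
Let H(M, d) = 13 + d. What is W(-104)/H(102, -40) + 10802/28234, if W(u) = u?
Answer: 1613995/381159 ≈ 4.2344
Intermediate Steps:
W(-104)/H(102, -40) + 10802/28234 = -104/(13 - 40) + 10802/28234 = -104/(-27) + 10802*(1/28234) = -104*(-1/27) + 5401/14117 = 104/27 + 5401/14117 = 1613995/381159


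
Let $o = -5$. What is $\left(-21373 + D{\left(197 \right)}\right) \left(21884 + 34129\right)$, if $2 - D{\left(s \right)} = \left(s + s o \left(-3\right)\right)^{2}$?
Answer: $-557692034175$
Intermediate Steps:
$D{\left(s \right)} = 2 - 256 s^{2}$ ($D{\left(s \right)} = 2 - \left(s + s \left(-5\right) \left(-3\right)\right)^{2} = 2 - \left(s + - 5 s \left(-3\right)\right)^{2} = 2 - \left(s + 15 s\right)^{2} = 2 - \left(16 s\right)^{2} = 2 - 256 s^{2}$)
$\left(-21373 + D{\left(197 \right)}\right) \left(21884 + 34129\right) = \left(-21373 + \left(2 - 256 \cdot 197^{2}\right)\right) \left(21884 + 34129\right) = \left(-21373 + \left(2 - 9935104\right)\right) 56013 = \left(-21373 - 9935102\right) 56013 = \left(-9956475\right) 56013 = -557692034175$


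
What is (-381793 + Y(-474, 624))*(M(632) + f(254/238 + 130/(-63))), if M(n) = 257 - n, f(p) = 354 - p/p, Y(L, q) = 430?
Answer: 8389986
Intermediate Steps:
f(p) = 353 (f(p) = 354 - 1*1 = 354 - 1 = 353)
(-381793 + Y(-474, 624))*(M(632) + f(254/238 + 130/(-63))) = (-381793 + 430)*((257 - 1*632) + 353) = -381363*((257 - 632) + 353) = -381363*(-375 + 353) = -381363*(-22) = 8389986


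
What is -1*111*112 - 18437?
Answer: -30869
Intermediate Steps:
-1*111*112 - 18437 = -111*112 - 18437 = -12432 - 18437 = -30869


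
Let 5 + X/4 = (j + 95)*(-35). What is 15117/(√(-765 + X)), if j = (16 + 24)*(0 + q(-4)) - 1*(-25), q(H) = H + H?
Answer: 15117*√27215/27215 ≈ 91.635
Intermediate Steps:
q(H) = 2*H
j = -295 (j = (16 + 24)*(0 + 2*(-4)) - 1*(-25) = 40*(0 - 8) + 25 = 40*(-8) + 25 = -320 + 25 = -295)
X = 27980 (X = -20 + 4*((-295 + 95)*(-35)) = -20 + 4*(-200*(-35)) = -20 + 4*7000 = -20 + 28000 = 27980)
15117/(√(-765 + X)) = 15117/(√(-765 + 27980)) = 15117/(√27215) = 15117*(√27215/27215) = 15117*√27215/27215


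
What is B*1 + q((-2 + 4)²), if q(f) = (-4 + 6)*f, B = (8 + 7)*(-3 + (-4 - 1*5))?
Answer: -172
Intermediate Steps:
B = -180 (B = 15*(-3 + (-4 - 5)) = 15*(-3 - 9) = 15*(-12) = -180)
q(f) = 2*f
B*1 + q((-2 + 4)²) = -180*1 + 2*(-2 + 4)² = -180 + 2*2² = -180 + 2*4 = -180 + 8 = -172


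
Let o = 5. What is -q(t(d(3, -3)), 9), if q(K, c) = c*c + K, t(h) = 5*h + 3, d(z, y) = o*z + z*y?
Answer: -114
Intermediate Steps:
d(z, y) = 5*z + y*z (d(z, y) = 5*z + z*y = 5*z + y*z)
t(h) = 3 + 5*h
q(K, c) = K + c**2 (q(K, c) = c**2 + K = K + c**2)
-q(t(d(3, -3)), 9) = -((3 + 5*(3*(5 - 3))) + 9**2) = -((3 + 5*(3*2)) + 81) = -((3 + 5*6) + 81) = -((3 + 30) + 81) = -(33 + 81) = -1*114 = -114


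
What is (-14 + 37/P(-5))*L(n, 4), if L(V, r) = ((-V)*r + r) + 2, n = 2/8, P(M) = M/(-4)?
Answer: 78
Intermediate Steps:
P(M) = -M/4 (P(M) = M*(-¼) = -M/4)
n = ¼ (n = 2*(⅛) = ¼ ≈ 0.25000)
L(V, r) = 2 + r - V*r (L(V, r) = (-V*r + r) + 2 = (r - V*r) + 2 = 2 + r - V*r)
(-14 + 37/P(-5))*L(n, 4) = (-14 + 37/((-¼*(-5))))*(2 + 4 - 1*¼*4) = (-14 + 37/(5/4))*(2 + 4 - 1) = (-14 + 37*(⅘))*5 = (-14 + 148/5)*5 = (78/5)*5 = 78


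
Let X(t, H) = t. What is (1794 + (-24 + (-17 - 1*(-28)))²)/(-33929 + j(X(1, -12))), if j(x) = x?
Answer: -1963/33928 ≈ -0.057858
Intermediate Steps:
(1794 + (-24 + (-17 - 1*(-28)))²)/(-33929 + j(X(1, -12))) = (1794 + (-24 + (-17 - 1*(-28)))²)/(-33929 + 1) = (1794 + (-24 + (-17 + 28))²)/(-33928) = (1794 + (-24 + 11)²)*(-1/33928) = (1794 + (-13)²)*(-1/33928) = (1794 + 169)*(-1/33928) = 1963*(-1/33928) = -1963/33928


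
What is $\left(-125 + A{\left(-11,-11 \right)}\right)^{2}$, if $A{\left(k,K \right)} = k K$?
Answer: $16$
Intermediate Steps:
$A{\left(k,K \right)} = K k$
$\left(-125 + A{\left(-11,-11 \right)}\right)^{2} = \left(-125 - -121\right)^{2} = \left(-125 + 121\right)^{2} = \left(-4\right)^{2} = 16$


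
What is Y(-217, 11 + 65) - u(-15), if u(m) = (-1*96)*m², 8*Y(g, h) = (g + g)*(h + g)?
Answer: 116997/4 ≈ 29249.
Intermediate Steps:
Y(g, h) = g*(g + h)/4 (Y(g, h) = ((g + g)*(h + g))/8 = ((2*g)*(g + h))/8 = (2*g*(g + h))/8 = g*(g + h)/4)
u(m) = -96*m²
Y(-217, 11 + 65) - u(-15) = (¼)*(-217)*(-217 + (11 + 65)) - (-96)*(-15)² = (¼)*(-217)*(-217 + 76) - (-96)*225 = (¼)*(-217)*(-141) - 1*(-21600) = 30597/4 + 21600 = 116997/4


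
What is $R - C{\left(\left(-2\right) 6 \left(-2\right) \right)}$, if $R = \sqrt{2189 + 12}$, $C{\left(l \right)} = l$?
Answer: $-24 + \sqrt{2201} \approx 22.915$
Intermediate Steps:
$R = \sqrt{2201} \approx 46.915$
$R - C{\left(\left(-2\right) 6 \left(-2\right) \right)} = \sqrt{2201} - \left(-2\right) 6 \left(-2\right) = \sqrt{2201} - \left(-12\right) \left(-2\right) = \sqrt{2201} - 24 = -24 + \sqrt{2201}$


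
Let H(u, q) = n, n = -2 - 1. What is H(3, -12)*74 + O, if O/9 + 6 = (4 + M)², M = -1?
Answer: -195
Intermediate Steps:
n = -3
O = 27 (O = -54 + 9*(4 - 1)² = -54 + 9*3² = -54 + 9*9 = -54 + 81 = 27)
H(u, q) = -3
H(3, -12)*74 + O = -3*74 + 27 = -222 + 27 = -195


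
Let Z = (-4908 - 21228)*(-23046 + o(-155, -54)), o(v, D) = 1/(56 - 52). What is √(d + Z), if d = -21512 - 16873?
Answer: 3*√66920593 ≈ 24542.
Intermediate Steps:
o(v, D) = ¼ (o(v, D) = 1/4 = ¼)
Z = 602323722 (Z = (-4908 - 21228)*(-23046 + ¼) = -26136*(-92183/4) = 602323722)
d = -38385
√(d + Z) = √(-38385 + 602323722) = √602285337 = 3*√66920593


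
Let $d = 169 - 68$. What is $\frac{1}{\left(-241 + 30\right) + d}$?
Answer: $- \frac{1}{110} \approx -0.0090909$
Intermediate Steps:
$d = 101$ ($d = 169 - 68 = 101$)
$\frac{1}{\left(-241 + 30\right) + d} = \frac{1}{\left(-241 + 30\right) + 101} = \frac{1}{-211 + 101} = \frac{1}{-110} = - \frac{1}{110}$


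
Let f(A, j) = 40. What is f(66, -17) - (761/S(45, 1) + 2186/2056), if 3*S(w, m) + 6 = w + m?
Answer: -186461/10280 ≈ -18.138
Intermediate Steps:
S(w, m) = -2 + m/3 + w/3 (S(w, m) = -2 + (w + m)/3 = -2 + (m + w)/3 = -2 + (m/3 + w/3) = -2 + m/3 + w/3)
f(66, -17) - (761/S(45, 1) + 2186/2056) = 40 - (761/(-2 + (⅓)*1 + (⅓)*45) + 2186/2056) = 40 - (761/(-2 + ⅓ + 15) + 2186*(1/2056)) = 40 - (761/(40/3) + 1093/1028) = 40 - (761*(3/40) + 1093/1028) = 40 - (2283/40 + 1093/1028) = 40 - 1*597661/10280 = 40 - 597661/10280 = -186461/10280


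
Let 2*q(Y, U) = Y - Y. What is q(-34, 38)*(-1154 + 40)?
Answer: 0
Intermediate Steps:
q(Y, U) = 0 (q(Y, U) = (Y - Y)/2 = (½)*0 = 0)
q(-34, 38)*(-1154 + 40) = 0*(-1154 + 40) = 0*(-1114) = 0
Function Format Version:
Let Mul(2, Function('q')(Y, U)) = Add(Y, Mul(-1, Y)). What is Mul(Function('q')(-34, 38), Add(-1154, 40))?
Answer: 0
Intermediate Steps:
Function('q')(Y, U) = 0 (Function('q')(Y, U) = Mul(Rational(1, 2), Add(Y, Mul(-1, Y))) = Mul(Rational(1, 2), 0) = 0)
Mul(Function('q')(-34, 38), Add(-1154, 40)) = Mul(0, Add(-1154, 40)) = Mul(0, -1114) = 0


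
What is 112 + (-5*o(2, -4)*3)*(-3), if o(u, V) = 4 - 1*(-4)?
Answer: 472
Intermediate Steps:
o(u, V) = 8 (o(u, V) = 4 + 4 = 8)
112 + (-5*o(2, -4)*3)*(-3) = 112 + (-5*8*3)*(-3) = 112 - 40*3*(-3) = 112 - 120*(-3) = 112 + 360 = 472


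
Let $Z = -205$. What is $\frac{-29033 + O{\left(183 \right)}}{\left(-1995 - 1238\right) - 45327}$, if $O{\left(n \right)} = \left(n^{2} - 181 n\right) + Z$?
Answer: $\frac{3609}{6070} \approx 0.59456$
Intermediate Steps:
$O{\left(n \right)} = -205 + n^{2} - 181 n$ ($O{\left(n \right)} = \left(n^{2} - 181 n\right) - 205 = -205 + n^{2} - 181 n$)
$\frac{-29033 + O{\left(183 \right)}}{\left(-1995 - 1238\right) - 45327} = \frac{-29033 - \left(33328 - 33489\right)}{\left(-1995 - 1238\right) - 45327} = \frac{-29033 - -161}{-3233 - 45327} = \frac{-29033 + 161}{-48560} = \left(-28872\right) \left(- \frac{1}{48560}\right) = \frac{3609}{6070}$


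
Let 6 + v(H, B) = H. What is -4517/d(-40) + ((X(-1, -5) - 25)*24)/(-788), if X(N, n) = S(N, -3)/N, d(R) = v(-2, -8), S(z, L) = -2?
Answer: 890953/1576 ≈ 565.33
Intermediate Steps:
v(H, B) = -6 + H
d(R) = -8 (d(R) = -6 - 2 = -8)
X(N, n) = -2/N
-4517/d(-40) + ((X(-1, -5) - 25)*24)/(-788) = -4517/(-8) + ((-2/(-1) - 25)*24)/(-788) = -4517*(-1/8) + ((-2*(-1) - 25)*24)*(-1/788) = 4517/8 + ((2 - 25)*24)*(-1/788) = 4517/8 - 23*24*(-1/788) = 4517/8 - 552*(-1/788) = 4517/8 + 138/197 = 890953/1576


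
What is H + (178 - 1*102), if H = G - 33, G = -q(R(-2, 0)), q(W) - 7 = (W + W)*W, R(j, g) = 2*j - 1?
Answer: -14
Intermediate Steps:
R(j, g) = -1 + 2*j
q(W) = 7 + 2*W² (q(W) = 7 + (W + W)*W = 7 + (2*W)*W = 7 + 2*W²)
G = -57 (G = -(7 + 2*(-1 + 2*(-2))²) = -(7 + 2*(-1 - 4)²) = -(7 + 2*(-5)²) = -(7 + 2*25) = -(7 + 50) = -1*57 = -57)
H = -90 (H = -57 - 33 = -90)
H + (178 - 1*102) = -90 + (178 - 1*102) = -90 + (178 - 102) = -90 + 76 = -14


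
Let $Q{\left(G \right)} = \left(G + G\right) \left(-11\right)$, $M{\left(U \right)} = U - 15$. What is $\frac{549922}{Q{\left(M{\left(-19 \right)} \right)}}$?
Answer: $\frac{274961}{374} \approx 735.19$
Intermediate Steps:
$M{\left(U \right)} = -15 + U$ ($M{\left(U \right)} = U - 15 = -15 + U$)
$Q{\left(G \right)} = - 22 G$ ($Q{\left(G \right)} = 2 G \left(-11\right) = - 22 G$)
$\frac{549922}{Q{\left(M{\left(-19 \right)} \right)}} = \frac{549922}{\left(-22\right) \left(-15 - 19\right)} = \frac{549922}{\left(-22\right) \left(-34\right)} = \frac{549922}{748} = 549922 \cdot \frac{1}{748} = \frac{274961}{374}$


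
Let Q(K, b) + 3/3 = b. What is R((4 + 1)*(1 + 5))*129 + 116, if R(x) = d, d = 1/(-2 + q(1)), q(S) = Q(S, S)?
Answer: 103/2 ≈ 51.500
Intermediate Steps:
Q(K, b) = -1 + b
q(S) = -1 + S
d = -½ (d = 1/(-2 + (-1 + 1)) = 1/(-2 + 0) = 1/(-2) = -½ ≈ -0.50000)
R(x) = -½
R((4 + 1)*(1 + 5))*129 + 116 = -½*129 + 116 = -129/2 + 116 = 103/2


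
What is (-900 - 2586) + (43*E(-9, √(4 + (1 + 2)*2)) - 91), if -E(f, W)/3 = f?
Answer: -2416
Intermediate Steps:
E(f, W) = -3*f
(-900 - 2586) + (43*E(-9, √(4 + (1 + 2)*2)) - 91) = (-900 - 2586) + (43*(-3*(-9)) - 91) = -3486 + (43*27 - 91) = -3486 + (1161 - 91) = -3486 + 1070 = -2416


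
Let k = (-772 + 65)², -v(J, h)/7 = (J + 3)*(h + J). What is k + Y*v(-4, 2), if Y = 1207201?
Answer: -16400965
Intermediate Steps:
v(J, h) = -7*(3 + J)*(J + h) (v(J, h) = -7*(J + 3)*(h + J) = -7*(3 + J)*(J + h))
k = 499849 (k = (-707)² = 499849)
k + Y*v(-4, 2) = 499849 + 1207201*(-21*(-4) - 21*2 - 7*(-4)² - 7*(-4)*2) = 499849 + 1207201*(84 - 42 - 7*16 + 56) = 499849 + 1207201*(84 - 42 - 112 + 56) = 499849 + 1207201*(-14) = 499849 - 16900814 = -16400965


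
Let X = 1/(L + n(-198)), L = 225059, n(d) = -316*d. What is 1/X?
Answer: 287627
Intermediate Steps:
X = 1/287627 (X = 1/(225059 - 316*(-198)) = 1/(225059 + 62568) = 1/287627 ≈ 3.4767e-6)
1/X = 1/(1/287627) = 287627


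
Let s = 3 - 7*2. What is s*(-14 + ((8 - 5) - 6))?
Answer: 187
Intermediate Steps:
s = -11 (s = 3 - 14 = -11)
s*(-14 + ((8 - 5) - 6)) = -11*(-14 + ((8 - 5) - 6)) = -11*(-14 + (3 - 6)) = -11*(-14 - 3) = -11*(-17) = 187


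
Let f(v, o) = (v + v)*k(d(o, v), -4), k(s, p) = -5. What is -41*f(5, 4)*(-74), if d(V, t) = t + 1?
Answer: -151700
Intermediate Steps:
d(V, t) = 1 + t
f(v, o) = -10*v (f(v, o) = (v + v)*(-5) = (2*v)*(-5) = -10*v)
-41*f(5, 4)*(-74) = -(-410)*5*(-74) = -41*(-50)*(-74) = 2050*(-74) = -151700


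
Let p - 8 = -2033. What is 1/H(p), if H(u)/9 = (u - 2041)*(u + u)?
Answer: 1/148205700 ≈ 6.7474e-9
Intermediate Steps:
p = -2025 (p = 8 - 2033 = -2025)
H(u) = 18*u*(-2041 + u) (H(u) = 9*((u - 2041)*(u + u)) = 9*((-2041 + u)*(2*u)) = 9*(2*u*(-2041 + u)) = 18*u*(-2041 + u))
1/H(p) = 1/(18*(-2025)*(-2041 - 2025)) = 1/(18*(-2025)*(-4066)) = 1/148205700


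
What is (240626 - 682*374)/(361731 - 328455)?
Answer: -2407/5546 ≈ -0.43401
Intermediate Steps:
(240626 - 682*374)/(361731 - 328455) = (240626 - 255068)/33276 = -14442*1/33276 = -2407/5546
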